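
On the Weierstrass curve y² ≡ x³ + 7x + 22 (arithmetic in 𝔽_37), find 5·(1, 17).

Write P = (1, 17).
Double-and-add on 5 = (101)₂. Start with P = (1, 17) for the leading 1-bit.
double: tangent at (1, 17): λ = (3·1² + 7)/(2·17) ≡ 10/34. 34⁻¹ ≡ 12 (mod 37), so λ ≡ 10·12 ≡ 9.
  x = λ² - 1 - 1 = 81 - 2 ≡ 5; y = λ·(1 - 5) - 17 ≡ 21. → (5, 21)
double: tangent at (5, 21): λ = (3·5² + 7)/(2·21) ≡ 8/5. 5⁻¹ ≡ 15 (mod 37) since 5·15 = 75 ≡ 1, so λ ≡ 8·15 ≡ 9.
  x = λ² - 5 - 5 = 81 - 10 ≡ 34; y = λ·(5 - 34) - 21 ≡ 14. → (34, 14)
add P: (34, 14) + (1, 17). λ = (17 - 14)/(1 - 34) ≡ 3/4 mod 37. 4⁻¹ ≡ 28 (mod 37), so λ ≡ 10.
  x = λ² - 34 - 1 = 100 - 35 ≡ 28; y = λ·(34 - 28) - 14 ≡ 9. → (28, 9)

(28, 9)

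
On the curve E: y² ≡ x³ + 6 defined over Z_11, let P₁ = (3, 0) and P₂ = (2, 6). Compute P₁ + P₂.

(9, 3)

(3, 0) + (2, 6). λ = (6 - 0)/(2 - 3) ≡ 6/10 mod 11. 10⁻¹ ≡ 10 (mod 11), so λ ≡ 5.
  x = λ² - 3 - 2 = 25 - 5 ≡ 9; y = λ·(3 - 9) - 0 ≡ 3. → (9, 3)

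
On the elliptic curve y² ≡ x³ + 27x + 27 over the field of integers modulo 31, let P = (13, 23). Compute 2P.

tangent at (13, 23): λ = (3·13² + 27)/(2·23) ≡ 7/15. 15⁻¹ ≡ 29 (mod 31) since 15·29 = 435 ≡ 1, so λ ≡ 7·29 ≡ 17.
  x = λ² - 13 - 13 = 289 - 26 ≡ 15; y = λ·(13 - 15) - 23 ≡ 5. → (15, 5)

(15, 5)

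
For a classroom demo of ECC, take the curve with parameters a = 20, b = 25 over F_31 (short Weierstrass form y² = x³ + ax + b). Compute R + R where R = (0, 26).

tangent at (0, 26): λ = (3·0² + 20)/(2·26) ≡ 20/21. 21⁻¹ ≡ 3 (mod 31) since 21·3 = 63 ≡ 1, so λ ≡ 20·3 ≡ 29.
  x = λ² - 0 - 0 = 841 - 0 ≡ 4; y = λ·(0 - 4) - 26 ≡ 13. → (4, 13)

(4, 13)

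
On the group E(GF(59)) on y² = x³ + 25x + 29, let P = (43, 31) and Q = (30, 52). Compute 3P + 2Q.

(24, 23)

First 3P:
Repeated addition: build up to 3P.
2P: tangent at (43, 31): λ = (3·43² + 25)/(2·31) ≡ 26/3. 3⁻¹ ≡ 20 (mod 59), so λ ≡ 26·20 ≡ 48.
  x = λ² - 43 - 43 = 2304 - 86 ≡ 35; y = λ·(43 - 35) - 31 ≡ 58. → (35, 58)
3P: (35, 58) + (43, 31). λ = (31 - 58)/(43 - 35) ≡ 32/8 mod 59. 8⁻¹ ≡ 37 (mod 59) since 8·37 = 296 ≡ 1, so λ ≡ 4.
  x = λ² - 35 - 43 = 16 - 78 ≡ 56; y = λ·(35 - 56) - 58 ≡ 35. → (56, 35)
3P = (56, 35).
Next 2Q:
Repeated addition: build up to 2Q.
2Q: tangent at (30, 52): λ = (3·30² + 25)/(2·52) ≡ 11/45. 45⁻¹ ≡ 21 (mod 59), so λ ≡ 11·21 ≡ 54.
  x = λ² - 30 - 30 = 2916 - 60 ≡ 24; y = λ·(30 - 24) - 52 ≡ 36. → (24, 36)
2Q = (24, 36).
Finally 3P + 2Q:
(56, 35) + (24, 36). λ = (36 - 35)/(24 - 56) ≡ 1/27 mod 59. 27⁻¹ ≡ 35 (mod 59), so λ ≡ 35.
  x = λ² - 56 - 24 = 1225 - 80 ≡ 24; y = λ·(56 - 24) - 35 ≡ 23. → (24, 23)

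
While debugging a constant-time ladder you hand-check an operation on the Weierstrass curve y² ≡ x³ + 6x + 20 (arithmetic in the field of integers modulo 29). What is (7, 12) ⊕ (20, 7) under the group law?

(7, 12) + (20, 7). λ = (7 - 12)/(20 - 7) ≡ 24/13 mod 29. 13⁻¹ ≡ 9 (mod 29), so λ ≡ 13.
  x = λ² - 7 - 20 = 169 - 27 ≡ 26; y = λ·(7 - 26) - 12 ≡ 2. → (26, 2)

(26, 2)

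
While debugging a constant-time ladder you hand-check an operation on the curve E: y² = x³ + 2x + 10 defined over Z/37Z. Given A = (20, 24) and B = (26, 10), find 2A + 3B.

(25, 16)

First 2A:
Repeated addition: build up to 2A.
2A: tangent at (20, 24): λ = (3·20² + 2)/(2·24) ≡ 18/11. 11⁻¹ ≡ 27 (mod 37), so λ ≡ 18·27 ≡ 5.
  x = λ² - 20 - 20 = 25 - 40 ≡ 22; y = λ·(20 - 22) - 24 ≡ 3. → (22, 3)
2A = (22, 3).
Next 3B:
Repeated addition: build up to 3B.
2B: tangent at (26, 10): λ = (3·26² + 2)/(2·10) ≡ 32/20. 20⁻¹ ≡ 13 (mod 37) since 20·13 = 260 ≡ 1, so λ ≡ 32·13 ≡ 9.
  x = λ² - 26 - 26 = 81 - 52 ≡ 29; y = λ·(26 - 29) - 10 ≡ 0. → (29, 0)
3B: (29, 0) + (26, 10). λ = (10 - 0)/(26 - 29) ≡ 10/34 mod 37. 34⁻¹ ≡ 12 (mod 37), so λ ≡ 9.
  x = λ² - 29 - 26 = 81 - 55 ≡ 26; y = λ·(29 - 26) - 0 ≡ 27. → (26, 27)
3B = (26, 27).
Finally 2A + 3B:
(22, 3) + (26, 27). λ = (27 - 3)/(26 - 22) ≡ 24/4 mod 37. 4⁻¹ ≡ 28 (mod 37), so λ ≡ 6.
  x = λ² - 22 - 26 = 36 - 48 ≡ 25; y = λ·(22 - 25) - 3 ≡ 16. → (25, 16)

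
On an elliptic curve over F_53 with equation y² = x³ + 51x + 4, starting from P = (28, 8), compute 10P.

Repeated addition: build up to 10P.
2P: tangent at (28, 8): λ = (3·28² + 51)/(2·8) ≡ 18/16. 16⁻¹ ≡ 10 (mod 53), so λ ≡ 18·10 ≡ 21.
  x = λ² - 28 - 28 = 441 - 56 ≡ 14; y = λ·(28 - 14) - 8 ≡ 21. → (14, 21)
3P: (14, 21) + (28, 8). λ = (8 - 21)/(28 - 14) ≡ 40/14 mod 53. 14⁻¹ ≡ 19 (mod 53), so λ ≡ 18.
  x = λ² - 14 - 28 = 324 - 42 ≡ 17; y = λ·(14 - 17) - 21 ≡ 31. → (17, 31)
4P: (17, 31) + (28, 8). λ = (8 - 31)/(28 - 17) ≡ 30/11 mod 53. 11⁻¹ ≡ 29 (mod 53) since 11·29 = 319 ≡ 1, so λ ≡ 22.
  x = λ² - 17 - 28 = 484 - 45 ≡ 15; y = λ·(17 - 15) - 31 ≡ 13. → (15, 13)
5P: (15, 13) + (28, 8). λ = (8 - 13)/(28 - 15) ≡ 48/13 mod 53. 13⁻¹ ≡ 49 (mod 53) since 13·49 = 637 ≡ 1, so λ ≡ 20.
  x = λ² - 15 - 28 = 400 - 43 ≡ 39; y = λ·(15 - 39) - 13 ≡ 37. → (39, 37)
6P: (39, 37) + (28, 8). λ = (8 - 37)/(28 - 39) ≡ 24/42 mod 53. 42⁻¹ ≡ 24 (mod 53), so λ ≡ 46.
  x = λ² - 39 - 28 = 2116 - 67 ≡ 35; y = λ·(39 - 35) - 37 ≡ 41. → (35, 41)
7P: (35, 41) + (28, 8). λ = (8 - 41)/(28 - 35) ≡ 20/46 mod 53. 46⁻¹ ≡ 15 (mod 53), so λ ≡ 35.
  x = λ² - 35 - 28 = 1225 - 63 ≡ 49; y = λ·(35 - 49) - 41 ≡ 52. → (49, 52)
8P: (49, 52) + (28, 8). λ = (8 - 52)/(28 - 49) ≡ 9/32 mod 53. 32⁻¹ ≡ 5 (mod 53), so λ ≡ 45.
  x = λ² - 49 - 28 = 2025 - 77 ≡ 40; y = λ·(49 - 40) - 52 ≡ 35. → (40, 35)
9P: (40, 35) + (28, 8). λ = (8 - 35)/(28 - 40) ≡ 26/41 mod 53. 41⁻¹ ≡ 22 (mod 53) since 41·22 = 902 ≡ 1, so λ ≡ 42.
  x = λ² - 40 - 28 = 1764 - 68 ≡ 0; y = λ·(40 - 0) - 35 ≡ 2. → (0, 2)
10P: (0, 2) + (28, 8). λ = (8 - 2)/(28 - 0) ≡ 6/28 mod 53. 28⁻¹ ≡ 36 (mod 53), so λ ≡ 4.
  x = λ² - 0 - 28 = 16 - 28 ≡ 41; y = λ·(0 - 41) - 2 ≡ 46. → (41, 46)

(41, 46)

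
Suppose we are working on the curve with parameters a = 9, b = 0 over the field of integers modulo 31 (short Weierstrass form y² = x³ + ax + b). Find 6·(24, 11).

Write G = (24, 11).
Repeated addition: build up to 6G.
2G: tangent at (24, 11): λ = (3·24² + 9)/(2·11) ≡ 1/22. 22⁻¹ ≡ 24 (mod 31), so λ ≡ 1·24 ≡ 24.
  x = λ² - 24 - 24 = 576 - 48 ≡ 1; y = λ·(24 - 1) - 11 ≡ 14. → (1, 14)
3G: (1, 14) + (24, 11). λ = (11 - 14)/(24 - 1) ≡ 28/23 mod 31. 23⁻¹ ≡ 27 (mod 31), so λ ≡ 12.
  x = λ² - 1 - 24 = 144 - 25 ≡ 26; y = λ·(1 - 26) - 14 ≡ 27. → (26, 27)
4G: (26, 27) + (24, 11). λ = (11 - 27)/(24 - 26) ≡ 15/29 mod 31. 29⁻¹ ≡ 15 (mod 31), so λ ≡ 8.
  x = λ² - 26 - 24 = 64 - 50 ≡ 14; y = λ·(26 - 14) - 27 ≡ 7. → (14, 7)
5G: (14, 7) + (24, 11). λ = (11 - 7)/(24 - 14) ≡ 4/10 mod 31. 10⁻¹ ≡ 28 (mod 31), so λ ≡ 19.
  x = λ² - 14 - 24 = 361 - 38 ≡ 13; y = λ·(14 - 13) - 7 ≡ 12. → (13, 12)
6G: (13, 12) + (24, 11). λ = (11 - 12)/(24 - 13) ≡ 30/11 mod 31. 11⁻¹ ≡ 17 (mod 31) since 11·17 = 187 ≡ 1, so λ ≡ 14.
  x = λ² - 13 - 24 = 196 - 37 ≡ 4; y = λ·(13 - 4) - 12 ≡ 21. → (4, 21)

(4, 21)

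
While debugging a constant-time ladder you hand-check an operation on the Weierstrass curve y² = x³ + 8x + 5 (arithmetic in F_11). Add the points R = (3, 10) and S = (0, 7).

(9, 6)

(3, 10) + (0, 7). λ = (7 - 10)/(0 - 3) ≡ 8/8 mod 11. 8⁻¹ ≡ 7 (mod 11) since 8·7 = 56 ≡ 1, so λ ≡ 1.
  x = λ² - 3 - 0 = 1 - 3 ≡ 9; y = λ·(3 - 9) - 10 ≡ 6. → (9, 6)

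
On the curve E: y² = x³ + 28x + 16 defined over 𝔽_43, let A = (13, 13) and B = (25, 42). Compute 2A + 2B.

(10, 7)

First 2A:
Repeated addition: build up to 2A.
2A: tangent at (13, 13): λ = (3·13² + 28)/(2·13) ≡ 19/26. 26⁻¹ ≡ 5 (mod 43), so λ ≡ 19·5 ≡ 9.
  x = λ² - 13 - 13 = 81 - 26 ≡ 12; y = λ·(13 - 12) - 13 ≡ 39. → (12, 39)
2A = (12, 39).
Next 2B:
Repeated addition: build up to 2B.
2B: tangent at (25, 42): λ = (3·25² + 28)/(2·42) ≡ 11/41. 41⁻¹ ≡ 21 (mod 43) since 41·21 = 861 ≡ 1, so λ ≡ 11·21 ≡ 16.
  x = λ² - 25 - 25 = 256 - 50 ≡ 34; y = λ·(25 - 34) - 42 ≡ 29. → (34, 29)
2B = (34, 29).
Finally 2A + 2B:
(12, 39) + (34, 29). λ = (29 - 39)/(34 - 12) ≡ 33/22 mod 43. 22⁻¹ ≡ 2 (mod 43), so λ ≡ 23.
  x = λ² - 12 - 34 = 529 - 46 ≡ 10; y = λ·(12 - 10) - 39 ≡ 7. → (10, 7)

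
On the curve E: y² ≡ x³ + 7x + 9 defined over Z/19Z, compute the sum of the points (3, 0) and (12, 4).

(11, 7)

(3, 0) + (12, 4). λ = (4 - 0)/(12 - 3) ≡ 4/9 mod 19. 9⁻¹ ≡ 17 (mod 19), so λ ≡ 11.
  x = λ² - 3 - 12 = 121 - 15 ≡ 11; y = λ·(3 - 11) - 0 ≡ 7. → (11, 7)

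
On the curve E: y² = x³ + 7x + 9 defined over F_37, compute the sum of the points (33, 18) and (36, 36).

(4, 8)

(33, 18) + (36, 36). λ = (36 - 18)/(36 - 33) ≡ 18/3 mod 37. 3⁻¹ ≡ 25 (mod 37), so λ ≡ 6.
  x = λ² - 33 - 36 = 36 - 69 ≡ 4; y = λ·(33 - 4) - 18 ≡ 8. → (4, 8)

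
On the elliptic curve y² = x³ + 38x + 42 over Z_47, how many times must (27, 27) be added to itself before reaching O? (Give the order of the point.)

2P: tangent at (27, 27): λ = (3·27² + 38)/(2·27) ≡ 16/7. 7⁻¹ ≡ 27 (mod 47), so λ ≡ 16·27 ≡ 9.
  x = λ² - 27 - 27 = 81 - 54 ≡ 27; y = λ·(27 - 27) - 27 ≡ 20. → (27, 20)
3P: (27, 20) + (27, 27): same x and y₁ ≡ -y₂, so the sum is O.
3P = O, so the order is 3.

3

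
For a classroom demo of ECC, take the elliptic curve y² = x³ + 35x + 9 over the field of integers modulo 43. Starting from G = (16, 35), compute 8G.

(33, 11)

Double-and-add on 8 = (1000)₂. Start with G = (16, 35) for the leading 1-bit.
double: tangent at (16, 35): λ = (3·16² + 35)/(2·35) ≡ 29/27. 27⁻¹ ≡ 8 (mod 43), so λ ≡ 29·8 ≡ 17.
  x = λ² - 16 - 16 = 289 - 32 ≡ 42; y = λ·(16 - 42) - 35 ≡ 39. → (42, 39)
double: tangent at (42, 39): λ = (3·42² + 35)/(2·39) ≡ 38/35. 35⁻¹ ≡ 16 (mod 43) since 35·16 = 560 ≡ 1, so λ ≡ 38·16 ≡ 6.
  x = λ² - 42 - 42 = 36 - 84 ≡ 38; y = λ·(42 - 38) - 39 ≡ 28. → (38, 28)
double: tangent at (38, 28): λ = (3·38² + 35)/(2·28) ≡ 24/13. 13⁻¹ ≡ 10 (mod 43) since 13·10 = 130 ≡ 1, so λ ≡ 24·10 ≡ 25.
  x = λ² - 38 - 38 = 625 - 76 ≡ 33; y = λ·(38 - 33) - 28 ≡ 11. → (33, 11)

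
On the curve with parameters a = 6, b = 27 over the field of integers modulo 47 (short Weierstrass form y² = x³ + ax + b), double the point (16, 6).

(4, 16)

tangent at (16, 6): λ = (3·16² + 6)/(2·6) ≡ 22/12. 12⁻¹ ≡ 4 (mod 47) since 12·4 = 48 ≡ 1, so λ ≡ 22·4 ≡ 41.
  x = λ² - 16 - 16 = 1681 - 32 ≡ 4; y = λ·(16 - 4) - 6 ≡ 16. → (4, 16)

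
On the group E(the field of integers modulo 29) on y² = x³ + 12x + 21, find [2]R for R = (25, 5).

(15, 26)

tangent at (25, 5): λ = (3·25² + 12)/(2·5) ≡ 2/10. 10⁻¹ ≡ 3 (mod 29), so λ ≡ 2·3 ≡ 6.
  x = λ² - 25 - 25 = 36 - 50 ≡ 15; y = λ·(25 - 15) - 5 ≡ 26. → (15, 26)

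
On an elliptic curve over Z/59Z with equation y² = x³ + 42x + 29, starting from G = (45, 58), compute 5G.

Double-and-add on 5 = (101)₂. Start with G = (45, 58) for the leading 1-bit.
double: tangent at (45, 58): λ = (3·45² + 42)/(2·58) ≡ 40/57. 57⁻¹ ≡ 29 (mod 59), so λ ≡ 40·29 ≡ 39.
  x = λ² - 45 - 45 = 1521 - 90 ≡ 15; y = λ·(45 - 15) - 58 ≡ 50. → (15, 50)
double: tangent at (15, 50): λ = (3·15² + 42)/(2·50) ≡ 9/41. 41⁻¹ ≡ 36 (mod 59), so λ ≡ 9·36 ≡ 29.
  x = λ² - 15 - 15 = 841 - 30 ≡ 44; y = λ·(15 - 44) - 50 ≡ 53. → (44, 53)
add G: (44, 53) + (45, 58). λ = (58 - 53)/(45 - 44) ≡ 5/1 mod 59. 1⁻¹ ≡ 1 (mod 59) since 1·1 = 1 ≡ 1, so λ ≡ 5.
  x = λ² - 44 - 45 = 25 - 89 ≡ 54; y = λ·(44 - 54) - 53 ≡ 15. → (54, 15)

(54, 15)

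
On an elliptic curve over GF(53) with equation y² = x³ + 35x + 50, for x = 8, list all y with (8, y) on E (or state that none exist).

10, 43

x³ + 35x + 50 = 842 ≡ 47 (mod 53).
Square roots of 47 mod 53: 10 and 43 (since 10² = 100 ≡ 47).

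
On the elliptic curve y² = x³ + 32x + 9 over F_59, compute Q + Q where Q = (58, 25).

(55, 42)

tangent at (58, 25): λ = (3·58² + 32)/(2·25) ≡ 35/50. 50⁻¹ ≡ 13 (mod 59), so λ ≡ 35·13 ≡ 42.
  x = λ² - 58 - 58 = 1764 - 116 ≡ 55; y = λ·(58 - 55) - 25 ≡ 42. → (55, 42)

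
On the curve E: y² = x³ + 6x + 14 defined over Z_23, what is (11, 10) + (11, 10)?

tangent at (11, 10): λ = (3·11² + 6)/(2·10) ≡ 1/20. 20⁻¹ ≡ 15 (mod 23) since 20·15 = 300 ≡ 1, so λ ≡ 1·15 ≡ 15.
  x = λ² - 11 - 11 = 225 - 22 ≡ 19; y = λ·(11 - 19) - 10 ≡ 8. → (19, 8)

(19, 8)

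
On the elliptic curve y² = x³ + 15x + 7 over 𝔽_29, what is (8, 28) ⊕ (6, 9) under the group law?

(8, 28) + (6, 9). λ = (9 - 28)/(6 - 8) ≡ 10/27 mod 29. 27⁻¹ ≡ 14 (mod 29) since 27·14 = 378 ≡ 1, so λ ≡ 24.
  x = λ² - 8 - 6 = 576 - 14 ≡ 11; y = λ·(8 - 11) - 28 ≡ 16. → (11, 16)

(11, 16)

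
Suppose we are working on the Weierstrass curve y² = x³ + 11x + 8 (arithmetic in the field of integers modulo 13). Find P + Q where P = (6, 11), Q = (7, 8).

(6, 11) + (7, 8). λ = (8 - 11)/(7 - 6) ≡ 10/1 mod 13. 1⁻¹ ≡ 1 (mod 13), so λ ≡ 10.
  x = λ² - 6 - 7 = 100 - 13 ≡ 9; y = λ·(6 - 9) - 11 ≡ 11. → (9, 11)

(9, 11)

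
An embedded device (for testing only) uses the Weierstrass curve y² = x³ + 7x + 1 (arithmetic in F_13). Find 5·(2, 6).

(7, 9)

Write G = (2, 6).
Double-and-add on 5 = (101)₂. Start with G = (2, 6) for the leading 1-bit.
double: tangent at (2, 6): λ = (3·2² + 7)/(2·6) ≡ 6/12. 12⁻¹ ≡ 12 (mod 13), so λ ≡ 6·12 ≡ 7.
  x = λ² - 2 - 2 = 49 - 4 ≡ 6; y = λ·(2 - 6) - 6 ≡ 5. → (6, 5)
double: tangent at (6, 5): λ = (3·6² + 7)/(2·5) ≡ 11/10. 10⁻¹ ≡ 4 (mod 13) since 10·4 = 40 ≡ 1, so λ ≡ 11·4 ≡ 5.
  x = λ² - 6 - 6 = 25 - 12 ≡ 0; y = λ·(6 - 0) - 5 ≡ 12. → (0, 12)
add G: (0, 12) + (2, 6). λ = (6 - 12)/(2 - 0) ≡ 7/2 mod 13. 2⁻¹ ≡ 7 (mod 13) since 2·7 = 14 ≡ 1, so λ ≡ 10.
  x = λ² - 0 - 2 = 100 - 2 ≡ 7; y = λ·(0 - 7) - 12 ≡ 9. → (7, 9)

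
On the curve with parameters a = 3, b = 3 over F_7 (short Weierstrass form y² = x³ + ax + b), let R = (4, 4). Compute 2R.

tangent at (4, 4): λ = (3·4² + 3)/(2·4) ≡ 2/1. 1⁻¹ ≡ 1 (mod 7) since 1·1 = 1 ≡ 1, so λ ≡ 2·1 ≡ 2.
  x = λ² - 4 - 4 = 4 - 8 ≡ 3; y = λ·(4 - 3) - 4 ≡ 5. → (3, 5)

(3, 5)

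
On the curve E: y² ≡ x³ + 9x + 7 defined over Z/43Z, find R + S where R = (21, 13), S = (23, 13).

(42, 30)

(21, 13) + (23, 13). λ = (13 - 13)/(23 - 21) ≡ 0/2 mod 43. 2⁻¹ ≡ 22 (mod 43) since 2·22 = 44 ≡ 1, so λ ≡ 0.
  x = λ² - 21 - 23 = 0 - 44 ≡ 42; y = λ·(21 - 42) - 13 ≡ 30. → (42, 30)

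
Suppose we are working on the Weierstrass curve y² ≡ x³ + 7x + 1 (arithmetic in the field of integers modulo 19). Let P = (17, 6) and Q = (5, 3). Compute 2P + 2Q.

(3, 12)

First 2P:
Repeated addition: build up to 2P.
2P: tangent at (17, 6): λ = (3·17² + 7)/(2·6) ≡ 0/12. 12⁻¹ ≡ 8 (mod 19) since 12·8 = 96 ≡ 1, so λ ≡ 0·8 ≡ 0.
  x = λ² - 17 - 17 = 0 - 34 ≡ 4; y = λ·(17 - 4) - 6 ≡ 13. → (4, 13)
2P = (4, 13).
Next 2Q:
Repeated addition: build up to 2Q.
2Q: tangent at (5, 3): λ = (3·5² + 7)/(2·3) ≡ 6/6. 6⁻¹ ≡ 16 (mod 19), so λ ≡ 6·16 ≡ 1.
  x = λ² - 5 - 5 = 1 - 10 ≡ 10; y = λ·(5 - 10) - 3 ≡ 11. → (10, 11)
2Q = (10, 11).
Finally 2P + 2Q:
(4, 13) + (10, 11). λ = (11 - 13)/(10 - 4) ≡ 17/6 mod 19. 6⁻¹ ≡ 16 (mod 19), so λ ≡ 6.
  x = λ² - 4 - 10 = 36 - 14 ≡ 3; y = λ·(4 - 3) - 13 ≡ 12. → (3, 12)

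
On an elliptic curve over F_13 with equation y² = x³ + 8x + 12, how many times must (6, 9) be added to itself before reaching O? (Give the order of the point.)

8

2P: tangent at (6, 9): λ = (3·6² + 8)/(2·9) ≡ 12/5. 5⁻¹ ≡ 8 (mod 13) since 5·8 = 40 ≡ 1, so λ ≡ 12·8 ≡ 5.
  x = λ² - 6 - 6 = 25 - 12 ≡ 0; y = λ·(6 - 0) - 9 ≡ 8. → (0, 8)
3P: (0, 8) + (6, 9). λ = (9 - 8)/(6 - 0) ≡ 1/6 mod 13. 6⁻¹ ≡ 11 (mod 13), so λ ≡ 11.
  x = λ² - 0 - 6 = 121 - 6 ≡ 11; y = λ·(0 - 11) - 8 ≡ 1. → (11, 1)
4P: (11, 1) + (6, 9). λ = (9 - 1)/(6 - 11) ≡ 8/8 mod 13. 8⁻¹ ≡ 5 (mod 13) since 8·5 = 40 ≡ 1, so λ ≡ 1.
  x = λ² - 11 - 6 = 1 - 17 ≡ 10; y = λ·(11 - 10) - 1 ≡ 0. → (10, 0)
5P: (10, 0) + (6, 9). λ = (9 - 0)/(6 - 10) ≡ 9/9 mod 13. 9⁻¹ ≡ 3 (mod 13), so λ ≡ 1.
  x = λ² - 10 - 6 = 1 - 16 ≡ 11; y = λ·(10 - 11) - 0 ≡ 12. → (11, 12)
6P: (11, 12) + (6, 9). λ = (9 - 12)/(6 - 11) ≡ 10/8 mod 13. 8⁻¹ ≡ 5 (mod 13) since 8·5 = 40 ≡ 1, so λ ≡ 11.
  x = λ² - 11 - 6 = 121 - 17 ≡ 0; y = λ·(11 - 0) - 12 ≡ 5. → (0, 5)
7P: (0, 5) + (6, 9). λ = (9 - 5)/(6 - 0) ≡ 4/6 mod 13. 6⁻¹ ≡ 11 (mod 13) since 6·11 = 66 ≡ 1, so λ ≡ 5.
  x = λ² - 0 - 6 = 25 - 6 ≡ 6; y = λ·(0 - 6) - 5 ≡ 4. → (6, 4)
8P: (6, 4) + (6, 9): same x and y₁ ≡ -y₂, so the sum is O.
8P = O, so the order is 8.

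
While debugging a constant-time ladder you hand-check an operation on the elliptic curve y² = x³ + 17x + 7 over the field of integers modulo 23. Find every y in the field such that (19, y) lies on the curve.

6, 17

x³ + 17x + 7 = 7189 ≡ 13 (mod 23).
Square roots of 13 mod 23: 6 and 17 (since 6² = 36 ≡ 13).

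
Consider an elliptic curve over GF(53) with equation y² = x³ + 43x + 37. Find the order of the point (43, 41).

6

2P: tangent at (43, 41): λ = (3·43² + 43)/(2·41) ≡ 25/29. 29⁻¹ ≡ 11 (mod 53), so λ ≡ 25·11 ≡ 10.
  x = λ² - 43 - 43 = 100 - 86 ≡ 14; y = λ·(43 - 14) - 41 ≡ 37. → (14, 37)
3P: (14, 37) + (43, 41). λ = (41 - 37)/(43 - 14) ≡ 4/29 mod 53. 29⁻¹ ≡ 11 (mod 53), so λ ≡ 44.
  x = λ² - 14 - 43 = 1936 - 57 ≡ 24; y = λ·(14 - 24) - 37 ≡ 0. → (24, 0)
4P: (24, 0) + (43, 41). λ = (41 - 0)/(43 - 24) ≡ 41/19 mod 53. 19⁻¹ ≡ 14 (mod 53), so λ ≡ 44.
  x = λ² - 24 - 43 = 1936 - 67 ≡ 14; y = λ·(24 - 14) - 0 ≡ 16. → (14, 16)
5P: (14, 16) + (43, 41). λ = (41 - 16)/(43 - 14) ≡ 25/29 mod 53. 29⁻¹ ≡ 11 (mod 53), so λ ≡ 10.
  x = λ² - 14 - 43 = 100 - 57 ≡ 43; y = λ·(14 - 43) - 16 ≡ 12. → (43, 12)
6P: (43, 12) + (43, 41): same x and y₁ ≡ -y₂, so the sum is the point at infinity.
6P = the point at infinity, so the order is 6.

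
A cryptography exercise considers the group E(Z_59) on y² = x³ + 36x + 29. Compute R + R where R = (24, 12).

tangent at (24, 12): λ = (3·24² + 36)/(2·12) ≡ 53/24. 24⁻¹ ≡ 32 (mod 59), so λ ≡ 53·32 ≡ 44.
  x = λ² - 24 - 24 = 1936 - 48 ≡ 0; y = λ·(24 - 0) - 12 ≡ 41. → (0, 41)

(0, 41)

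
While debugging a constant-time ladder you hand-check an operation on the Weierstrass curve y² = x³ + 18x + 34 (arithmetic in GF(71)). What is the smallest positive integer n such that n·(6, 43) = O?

2P: tangent at (6, 43): λ = (3·6² + 18)/(2·43) ≡ 55/15. 15⁻¹ ≡ 19 (mod 71), so λ ≡ 55·19 ≡ 51.
  x = λ² - 6 - 6 = 2601 - 12 ≡ 33; y = λ·(6 - 33) - 43 ≡ 0. → (33, 0)
3P: (33, 0) + (6, 43). λ = (43 - 0)/(6 - 33) ≡ 43/44 mod 71. 44⁻¹ ≡ 21 (mod 71), so λ ≡ 51.
  x = λ² - 33 - 6 = 2601 - 39 ≡ 6; y = λ·(33 - 6) - 0 ≡ 28. → (6, 28)
4P: (6, 28) + (6, 43): same x and y₁ ≡ -y₂, so the sum is O.
4P = O, so the order is 4.

4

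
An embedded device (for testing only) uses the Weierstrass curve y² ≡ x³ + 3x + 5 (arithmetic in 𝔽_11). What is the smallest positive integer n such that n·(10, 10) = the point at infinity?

9

2P: tangent at (10, 10): λ = (3·10² + 3)/(2·10) ≡ 6/9. 9⁻¹ ≡ 5 (mod 11), so λ ≡ 6·5 ≡ 8.
  x = λ² - 10 - 10 = 64 - 20 ≡ 0; y = λ·(10 - 0) - 10 ≡ 4. → (0, 4)
3P: (0, 4) + (10, 10). λ = (10 - 4)/(10 - 0) ≡ 6/10 mod 11. 10⁻¹ ≡ 10 (mod 11), so λ ≡ 5.
  x = λ² - 0 - 10 = 25 - 10 ≡ 4; y = λ·(0 - 4) - 4 ≡ 9. → (4, 9)
4P: (4, 9) + (10, 10). λ = (10 - 9)/(10 - 4) ≡ 1/6 mod 11. 6⁻¹ ≡ 2 (mod 11), so λ ≡ 2.
  x = λ² - 4 - 10 = 4 - 14 ≡ 1; y = λ·(4 - 1) - 9 ≡ 8. → (1, 8)
5P: (1, 8) + (10, 10). λ = (10 - 8)/(10 - 1) ≡ 2/9 mod 11. 9⁻¹ ≡ 5 (mod 11), so λ ≡ 10.
  x = λ² - 1 - 10 = 100 - 11 ≡ 1; y = λ·(1 - 1) - 8 ≡ 3. → (1, 3)
6P: (1, 3) + (10, 10). λ = (10 - 3)/(10 - 1) ≡ 7/9 mod 11. 9⁻¹ ≡ 5 (mod 11) since 9·5 = 45 ≡ 1, so λ ≡ 2.
  x = λ² - 1 - 10 = 4 - 11 ≡ 4; y = λ·(1 - 4) - 3 ≡ 2. → (4, 2)
7P: (4, 2) + (10, 10). λ = (10 - 2)/(10 - 4) ≡ 8/6 mod 11. 6⁻¹ ≡ 2 (mod 11), so λ ≡ 5.
  x = λ² - 4 - 10 = 25 - 14 ≡ 0; y = λ·(4 - 0) - 2 ≡ 7. → (0, 7)
8P: (0, 7) + (10, 10). λ = (10 - 7)/(10 - 0) ≡ 3/10 mod 11. 10⁻¹ ≡ 10 (mod 11), so λ ≡ 8.
  x = λ² - 0 - 10 = 64 - 10 ≡ 10; y = λ·(0 - 10) - 7 ≡ 1. → (10, 1)
9P: (10, 1) + (10, 10): same x and y₁ ≡ -y₂, so the sum is the point at infinity.
9P = the point at infinity, so the order is 9.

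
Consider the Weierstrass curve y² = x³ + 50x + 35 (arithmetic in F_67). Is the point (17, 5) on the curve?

no

y² = 5² ≡ 25; x³ + 50x + 35 = 5798 ≡ 36 (mod 67). 25 ≠ 36.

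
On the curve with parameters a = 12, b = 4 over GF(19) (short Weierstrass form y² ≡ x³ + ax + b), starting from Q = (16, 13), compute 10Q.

(15, 5)

Double-and-add on 10 = (1010)₂. Start with Q = (16, 13) for the leading 1-bit.
double: tangent at (16, 13): λ = (3·16² + 12)/(2·13) ≡ 1/7. 7⁻¹ ≡ 11 (mod 19), so λ ≡ 1·11 ≡ 11.
  x = λ² - 16 - 16 = 121 - 32 ≡ 13; y = λ·(16 - 13) - 13 ≡ 1. → (13, 1)
double: tangent at (13, 1): λ = (3·13² + 12)/(2·1) ≡ 6/2. 2⁻¹ ≡ 10 (mod 19), so λ ≡ 6·10 ≡ 3.
  x = λ² - 13 - 13 = 9 - 26 ≡ 2; y = λ·(13 - 2) - 1 ≡ 13. → (2, 13)
add Q: (2, 13) + (16, 13). λ = (13 - 13)/(16 - 2) ≡ 0/14 mod 19. 14⁻¹ ≡ 15 (mod 19) since 14·15 = 210 ≡ 1, so λ ≡ 0.
  x = λ² - 2 - 16 = 0 - 18 ≡ 1; y = λ·(2 - 1) - 13 ≡ 6. → (1, 6)
double: tangent at (1, 6): λ = (3·1² + 12)/(2·6) ≡ 15/12. 12⁻¹ ≡ 8 (mod 19) since 12·8 = 96 ≡ 1, so λ ≡ 15·8 ≡ 6.
  x = λ² - 1 - 1 = 36 - 2 ≡ 15; y = λ·(1 - 15) - 6 ≡ 5. → (15, 5)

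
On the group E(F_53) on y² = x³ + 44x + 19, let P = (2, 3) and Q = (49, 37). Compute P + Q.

(40, 18)

(2, 3) + (49, 37). λ = (37 - 3)/(49 - 2) ≡ 34/47 mod 53. 47⁻¹ ≡ 44 (mod 53) since 47·44 = 2068 ≡ 1, so λ ≡ 12.
  x = λ² - 2 - 49 = 144 - 51 ≡ 40; y = λ·(2 - 40) - 3 ≡ 18. → (40, 18)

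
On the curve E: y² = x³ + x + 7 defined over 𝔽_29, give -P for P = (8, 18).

-(8, 18) = (8, -18 mod 29) = (8, 11).

(8, 11)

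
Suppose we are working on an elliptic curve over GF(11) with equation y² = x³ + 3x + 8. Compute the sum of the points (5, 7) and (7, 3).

(3, 0)

(5, 7) + (7, 3). λ = (3 - 7)/(7 - 5) ≡ 7/2 mod 11. 2⁻¹ ≡ 6 (mod 11), so λ ≡ 9.
  x = λ² - 5 - 7 = 81 - 12 ≡ 3; y = λ·(5 - 3) - 7 ≡ 0. → (3, 0)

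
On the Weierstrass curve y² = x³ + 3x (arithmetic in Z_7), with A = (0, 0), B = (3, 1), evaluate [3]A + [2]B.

First 3A:
Repeated addition: build up to 3A.
2A: (0, 0) + (0, 0): same x and y₁ ≡ -y₂, so the sum is O.
3A: O + (0, 0) = (0, 0) (identity).
3A = (0, 0).
Next 2B:
Repeated addition: build up to 2B.
2B: tangent at (3, 1): λ = (3·3² + 3)/(2·1) ≡ 2/2. 2⁻¹ ≡ 4 (mod 7) since 2·4 = 8 ≡ 1, so λ ≡ 2·4 ≡ 1.
  x = λ² - 3 - 3 = 1 - 6 ≡ 2; y = λ·(3 - 2) - 1 ≡ 0. → (2, 0)
2B = (2, 0).
Finally 3A + 2B:
(0, 0) + (2, 0). λ = (0 - 0)/(2 - 0) ≡ 0/2 mod 7. 2⁻¹ ≡ 4 (mod 7), so λ ≡ 0.
  x = λ² - 0 - 2 = 0 - 2 ≡ 5; y = λ·(0 - 5) - 0 ≡ 0. → (5, 0)

(5, 0)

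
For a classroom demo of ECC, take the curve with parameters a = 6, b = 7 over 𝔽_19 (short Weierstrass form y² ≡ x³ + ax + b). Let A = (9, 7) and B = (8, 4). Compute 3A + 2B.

First 3A:
Repeated addition: build up to 3A.
2A: tangent at (9, 7): λ = (3·9² + 6)/(2·7) ≡ 2/14. 14⁻¹ ≡ 15 (mod 19), so λ ≡ 2·15 ≡ 11.
  x = λ² - 9 - 9 = 121 - 18 ≡ 8; y = λ·(9 - 8) - 7 ≡ 4. → (8, 4)
3A: (8, 4) + (9, 7). λ = (7 - 4)/(9 - 8) ≡ 3/1 mod 19. 1⁻¹ ≡ 1 (mod 19), so λ ≡ 3.
  x = λ² - 8 - 9 = 9 - 17 ≡ 11; y = λ·(8 - 11) - 4 ≡ 6. → (11, 6)
3A = (11, 6).
Next 2B:
Repeated addition: build up to 2B.
2B: tangent at (8, 4): λ = (3·8² + 6)/(2·4) ≡ 8/8. 8⁻¹ ≡ 12 (mod 19), so λ ≡ 8·12 ≡ 1.
  x = λ² - 8 - 8 = 1 - 16 ≡ 4; y = λ·(8 - 4) - 4 ≡ 0. → (4, 0)
2B = (4, 0).
Finally 3A + 2B:
(11, 6) + (4, 0). λ = (0 - 6)/(4 - 11) ≡ 13/12 mod 19. 12⁻¹ ≡ 8 (mod 19), so λ ≡ 9.
  x = λ² - 11 - 4 = 81 - 15 ≡ 9; y = λ·(11 - 9) - 6 ≡ 12. → (9, 12)

(9, 12)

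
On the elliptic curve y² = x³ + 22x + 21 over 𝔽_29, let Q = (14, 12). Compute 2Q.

(8, 10)

tangent at (14, 12): λ = (3·14² + 22)/(2·12) ≡ 1/24. 24⁻¹ ≡ 23 (mod 29), so λ ≡ 1·23 ≡ 23.
  x = λ² - 14 - 14 = 529 - 28 ≡ 8; y = λ·(14 - 8) - 12 ≡ 10. → (8, 10)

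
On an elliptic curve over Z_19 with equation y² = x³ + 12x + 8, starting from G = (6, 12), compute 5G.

Repeated addition: build up to 5G.
2G: tangent at (6, 12): λ = (3·6² + 12)/(2·12) ≡ 6/5. 5⁻¹ ≡ 4 (mod 19) since 5·4 = 20 ≡ 1, so λ ≡ 6·4 ≡ 5.
  x = λ² - 6 - 6 = 25 - 12 ≡ 13; y = λ·(6 - 13) - 12 ≡ 10. → (13, 10)
3G: (13, 10) + (6, 12). λ = (12 - 10)/(6 - 13) ≡ 2/12 mod 19. 12⁻¹ ≡ 8 (mod 19), so λ ≡ 16.
  x = λ² - 13 - 6 = 256 - 19 ≡ 9; y = λ·(13 - 9) - 10 ≡ 16. → (9, 16)
4G: (9, 16) + (6, 12). λ = (12 - 16)/(6 - 9) ≡ 15/16 mod 19. 16⁻¹ ≡ 6 (mod 19), so λ ≡ 14.
  x = λ² - 9 - 6 = 196 - 15 ≡ 10; y = λ·(9 - 10) - 16 ≡ 8. → (10, 8)
5G: (10, 8) + (6, 12). λ = (12 - 8)/(6 - 10) ≡ 4/15 mod 19. 15⁻¹ ≡ 14 (mod 19), so λ ≡ 18.
  x = λ² - 10 - 6 = 324 - 16 ≡ 4; y = λ·(10 - 4) - 8 ≡ 5. → (4, 5)

(4, 5)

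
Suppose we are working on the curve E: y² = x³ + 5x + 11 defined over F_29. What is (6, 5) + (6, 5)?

(11, 11)

tangent at (6, 5): λ = (3·6² + 5)/(2·5) ≡ 26/10. 10⁻¹ ≡ 3 (mod 29), so λ ≡ 26·3 ≡ 20.
  x = λ² - 6 - 6 = 400 - 12 ≡ 11; y = λ·(6 - 11) - 5 ≡ 11. → (11, 11)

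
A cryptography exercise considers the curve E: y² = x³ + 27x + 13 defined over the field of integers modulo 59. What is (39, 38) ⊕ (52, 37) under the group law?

(39, 38) + (52, 37). λ = (37 - 38)/(52 - 39) ≡ 58/13 mod 59. 13⁻¹ ≡ 50 (mod 59), so λ ≡ 9.
  x = λ² - 39 - 52 = 81 - 91 ≡ 49; y = λ·(39 - 49) - 38 ≡ 49. → (49, 49)

(49, 49)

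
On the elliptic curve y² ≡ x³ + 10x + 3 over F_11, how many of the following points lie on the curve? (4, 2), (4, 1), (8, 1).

1

(4, 2): 2² ≡ 4, rhs ≡ 8 → off.
(4, 1): 1² ≡ 1, rhs ≡ 8 → off.
(8, 1): 1² ≡ 1, rhs ≡ 1 → on.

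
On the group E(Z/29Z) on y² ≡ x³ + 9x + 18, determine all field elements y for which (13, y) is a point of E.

x³ + 9x + 18 = 2332 ≡ 12 (mod 29).
12 is a non-residue mod 29; no y exists.

none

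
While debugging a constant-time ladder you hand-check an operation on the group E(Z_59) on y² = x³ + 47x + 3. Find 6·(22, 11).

Write G = (22, 11).
Repeated addition: build up to 6G.
2G: tangent at (22, 11): λ = (3·22² + 47)/(2·11) ≡ 24/22. 22⁻¹ ≡ 51 (mod 59) since 22·51 = 1122 ≡ 1, so λ ≡ 24·51 ≡ 44.
  x = λ² - 22 - 22 = 1936 - 44 ≡ 4; y = λ·(22 - 4) - 11 ≡ 14. → (4, 14)
3G: (4, 14) + (22, 11). λ = (11 - 14)/(22 - 4) ≡ 56/18 mod 59. 18⁻¹ ≡ 23 (mod 59), so λ ≡ 49.
  x = λ² - 4 - 22 = 2401 - 26 ≡ 15; y = λ·(4 - 15) - 14 ≡ 37. → (15, 37)
4G: (15, 37) + (22, 11). λ = (11 - 37)/(22 - 15) ≡ 33/7 mod 59. 7⁻¹ ≡ 17 (mod 59), so λ ≡ 30.
  x = λ² - 15 - 22 = 900 - 37 ≡ 37; y = λ·(15 - 37) - 37 ≡ 11. → (37, 11)
5G: (37, 11) + (22, 11). λ = (11 - 11)/(22 - 37) ≡ 0/44 mod 59. 44⁻¹ ≡ 55 (mod 59), so λ ≡ 0.
  x = λ² - 37 - 22 = 0 - 59 ≡ 0; y = λ·(37 - 0) - 11 ≡ 48. → (0, 48)
6G: (0, 48) + (22, 11). λ = (11 - 48)/(22 - 0) ≡ 22/22 mod 59. 22⁻¹ ≡ 51 (mod 59), so λ ≡ 1.
  x = λ² - 0 - 22 = 1 - 22 ≡ 38; y = λ·(0 - 38) - 48 ≡ 32. → (38, 32)

(38, 32)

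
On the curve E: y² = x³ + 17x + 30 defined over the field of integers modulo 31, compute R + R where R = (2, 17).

(24, 8)

tangent at (2, 17): λ = (3·2² + 17)/(2·17) ≡ 29/3. 3⁻¹ ≡ 21 (mod 31) since 3·21 = 63 ≡ 1, so λ ≡ 29·21 ≡ 20.
  x = λ² - 2 - 2 = 400 - 4 ≡ 24; y = λ·(2 - 24) - 17 ≡ 8. → (24, 8)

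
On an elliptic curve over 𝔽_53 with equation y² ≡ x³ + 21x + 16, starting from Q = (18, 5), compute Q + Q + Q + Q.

(20, 50)

Repeated addition: build up to 4Q.
2Q: tangent at (18, 5): λ = (3·18² + 21)/(2·5) ≡ 39/10. 10⁻¹ ≡ 16 (mod 53), so λ ≡ 39·16 ≡ 41.
  x = λ² - 18 - 18 = 1681 - 36 ≡ 2; y = λ·(18 - 2) - 5 ≡ 15. → (2, 15)
3Q: (2, 15) + (18, 5). λ = (5 - 15)/(18 - 2) ≡ 43/16 mod 53. 16⁻¹ ≡ 10 (mod 53), so λ ≡ 6.
  x = λ² - 2 - 18 = 36 - 20 ≡ 16; y = λ·(2 - 16) - 15 ≡ 7. → (16, 7)
4Q: (16, 7) + (18, 5). λ = (5 - 7)/(18 - 16) ≡ 51/2 mod 53. 2⁻¹ ≡ 27 (mod 53), so λ ≡ 52.
  x = λ² - 16 - 18 = 2704 - 34 ≡ 20; y = λ·(16 - 20) - 7 ≡ 50. → (20, 50)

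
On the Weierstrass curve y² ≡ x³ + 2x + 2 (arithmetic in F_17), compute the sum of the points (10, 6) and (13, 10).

(9, 1)

(10, 6) + (13, 10). λ = (10 - 6)/(13 - 10) ≡ 4/3 mod 17. 3⁻¹ ≡ 6 (mod 17) since 3·6 = 18 ≡ 1, so λ ≡ 7.
  x = λ² - 10 - 13 = 49 - 23 ≡ 9; y = λ·(10 - 9) - 6 ≡ 1. → (9, 1)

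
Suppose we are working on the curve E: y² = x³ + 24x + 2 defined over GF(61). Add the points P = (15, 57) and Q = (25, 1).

(15, 57) + (25, 1). λ = (1 - 57)/(25 - 15) ≡ 5/10 mod 61. 10⁻¹ ≡ 55 (mod 61), so λ ≡ 31.
  x = λ² - 15 - 25 = 961 - 40 ≡ 6; y = λ·(15 - 6) - 57 ≡ 39. → (6, 39)

(6, 39)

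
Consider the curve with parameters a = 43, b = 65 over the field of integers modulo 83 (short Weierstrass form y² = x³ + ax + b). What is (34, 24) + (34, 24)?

tangent at (34, 24): λ = (3·34² + 43)/(2·24) ≡ 25/48. 48⁻¹ ≡ 64 (mod 83) since 48·64 = 3072 ≡ 1, so λ ≡ 25·64 ≡ 23.
  x = λ² - 34 - 34 = 529 - 68 ≡ 46; y = λ·(34 - 46) - 24 ≡ 32. → (46, 32)

(46, 32)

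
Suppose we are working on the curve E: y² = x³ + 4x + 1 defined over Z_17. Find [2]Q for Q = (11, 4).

tangent at (11, 4): λ = (3·11² + 4)/(2·4) ≡ 10/8. 8⁻¹ ≡ 15 (mod 17) since 8·15 = 120 ≡ 1, so λ ≡ 10·15 ≡ 14.
  x = λ² - 11 - 11 = 196 - 22 ≡ 4; y = λ·(11 - 4) - 4 ≡ 9. → (4, 9)

(4, 9)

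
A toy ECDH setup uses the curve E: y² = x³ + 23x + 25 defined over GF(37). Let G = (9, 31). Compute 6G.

(27, 33)

Double-and-add on 6 = (110)₂. Start with G = (9, 31) for the leading 1-bit.
double: tangent at (9, 31): λ = (3·9² + 23)/(2·31) ≡ 7/25. 25⁻¹ ≡ 3 (mod 37) since 25·3 = 75 ≡ 1, so λ ≡ 7·3 ≡ 21.
  x = λ² - 9 - 9 = 441 - 18 ≡ 16; y = λ·(9 - 16) - 31 ≡ 7. → (16, 7)
add G: (16, 7) + (9, 31). λ = (31 - 7)/(9 - 16) ≡ 24/30 mod 37. 30⁻¹ ≡ 21 (mod 37), so λ ≡ 23.
  x = λ² - 16 - 9 = 529 - 25 ≡ 23; y = λ·(16 - 23) - 7 ≡ 17. → (23, 17)
double: tangent at (23, 17): λ = (3·23² + 23)/(2·17) ≡ 19/34. 34⁻¹ ≡ 12 (mod 37), so λ ≡ 19·12 ≡ 6.
  x = λ² - 23 - 23 = 36 - 46 ≡ 27; y = λ·(23 - 27) - 17 ≡ 33. → (27, 33)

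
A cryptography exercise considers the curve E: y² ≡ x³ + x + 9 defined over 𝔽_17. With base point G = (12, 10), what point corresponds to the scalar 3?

(11, 12)

Repeated addition: build up to 3G.
2G: tangent at (12, 10): λ = (3·12² + 1)/(2·10) ≡ 8/3. 3⁻¹ ≡ 6 (mod 17) since 3·6 = 18 ≡ 1, so λ ≡ 8·6 ≡ 14.
  x = λ² - 12 - 12 = 196 - 24 ≡ 2; y = λ·(12 - 2) - 10 ≡ 11. → (2, 11)
3G: (2, 11) + (12, 10). λ = (10 - 11)/(12 - 2) ≡ 16/10 mod 17. 10⁻¹ ≡ 12 (mod 17) since 10·12 = 120 ≡ 1, so λ ≡ 5.
  x = λ² - 2 - 12 = 25 - 14 ≡ 11; y = λ·(2 - 11) - 11 ≡ 12. → (11, 12)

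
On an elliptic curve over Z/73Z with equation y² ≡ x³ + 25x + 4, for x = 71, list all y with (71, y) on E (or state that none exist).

26, 47

x³ + 25x + 4 = 359690 ≡ 19 (mod 73).
Square roots of 19 mod 73: 26 and 47 (since 26² = 676 ≡ 19).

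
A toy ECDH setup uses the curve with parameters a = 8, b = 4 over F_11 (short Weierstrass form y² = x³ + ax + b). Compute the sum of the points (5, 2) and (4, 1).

(5, 2) + (4, 1). λ = (1 - 2)/(4 - 5) ≡ 10/10 mod 11. 10⁻¹ ≡ 10 (mod 11) since 10·10 = 100 ≡ 1, so λ ≡ 1.
  x = λ² - 5 - 4 = 1 - 9 ≡ 3; y = λ·(5 - 3) - 2 ≡ 0. → (3, 0)

(3, 0)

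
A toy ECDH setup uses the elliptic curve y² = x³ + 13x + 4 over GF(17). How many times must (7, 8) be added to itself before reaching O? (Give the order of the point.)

12

2P: tangent at (7, 8): λ = (3·7² + 13)/(2·8) ≡ 7/16. 16⁻¹ ≡ 16 (mod 17) since 16·16 = 256 ≡ 1, so λ ≡ 7·16 ≡ 10.
  x = λ² - 7 - 7 = 100 - 14 ≡ 1; y = λ·(7 - 1) - 8 ≡ 1. → (1, 1)
3P: (1, 1) + (7, 8). λ = (8 - 1)/(7 - 1) ≡ 7/6 mod 17. 6⁻¹ ≡ 3 (mod 17), so λ ≡ 4.
  x = λ² - 1 - 7 = 16 - 8 ≡ 8; y = λ·(1 - 8) - 1 ≡ 5. → (8, 5)
4P: (8, 5) + (7, 8). λ = (8 - 5)/(7 - 8) ≡ 3/16 mod 17. 16⁻¹ ≡ 16 (mod 17), so λ ≡ 14.
  x = λ² - 8 - 7 = 196 - 15 ≡ 11; y = λ·(8 - 11) - 5 ≡ 4. → (11, 4)
5P: (11, 4) + (7, 8). λ = (8 - 4)/(7 - 11) ≡ 4/13 mod 17. 13⁻¹ ≡ 4 (mod 17), so λ ≡ 16.
  x = λ² - 11 - 7 = 256 - 18 ≡ 0; y = λ·(11 - 0) - 4 ≡ 2. → (0, 2)
6P: (0, 2) + (7, 8). λ = (8 - 2)/(7 - 0) ≡ 6/7 mod 17. 7⁻¹ ≡ 5 (mod 17) since 7·5 = 35 ≡ 1, so λ ≡ 13.
  x = λ² - 0 - 7 = 169 - 7 ≡ 9; y = λ·(0 - 9) - 2 ≡ 0. → (9, 0)
7P: (9, 0) + (7, 8). λ = (8 - 0)/(7 - 9) ≡ 8/15 mod 17. 15⁻¹ ≡ 8 (mod 17), so λ ≡ 13.
  x = λ² - 9 - 7 = 169 - 16 ≡ 0; y = λ·(9 - 0) - 0 ≡ 15. → (0, 15)
8P: (0, 15) + (7, 8). λ = (8 - 15)/(7 - 0) ≡ 10/7 mod 17. 7⁻¹ ≡ 5 (mod 17), so λ ≡ 16.
  x = λ² - 0 - 7 = 256 - 7 ≡ 11; y = λ·(0 - 11) - 15 ≡ 13. → (11, 13)
9P: (11, 13) + (7, 8). λ = (8 - 13)/(7 - 11) ≡ 12/13 mod 17. 13⁻¹ ≡ 4 (mod 17), so λ ≡ 14.
  x = λ² - 11 - 7 = 196 - 18 ≡ 8; y = λ·(11 - 8) - 13 ≡ 12. → (8, 12)
10P: (8, 12) + (7, 8). λ = (8 - 12)/(7 - 8) ≡ 13/16 mod 17. 16⁻¹ ≡ 16 (mod 17), so λ ≡ 4.
  x = λ² - 8 - 7 = 16 - 15 ≡ 1; y = λ·(8 - 1) - 12 ≡ 16. → (1, 16)
11P: (1, 16) + (7, 8). λ = (8 - 16)/(7 - 1) ≡ 9/6 mod 17. 6⁻¹ ≡ 3 (mod 17), so λ ≡ 10.
  x = λ² - 1 - 7 = 100 - 8 ≡ 7; y = λ·(1 - 7) - 16 ≡ 9. → (7, 9)
12P: (7, 9) + (7, 8): same x and y₁ ≡ -y₂, so the sum is O.
12P = O, so the order is 12.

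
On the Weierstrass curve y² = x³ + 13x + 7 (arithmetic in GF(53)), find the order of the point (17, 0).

2

2P: (17, 0) + (17, 0): same x and y₁ ≡ -y₂, so the sum is ∞.
2P = ∞, so the order is 2.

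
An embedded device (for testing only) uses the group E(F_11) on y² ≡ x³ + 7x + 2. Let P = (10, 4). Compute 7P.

O

Double-and-add on 7 = (111)₂. Start with P = (10, 4) for the leading 1-bit.
double: tangent at (10, 4): λ = (3·10² + 7)/(2·4) ≡ 10/8. 8⁻¹ ≡ 7 (mod 11) since 8·7 = 56 ≡ 1, so λ ≡ 10·7 ≡ 4.
  x = λ² - 10 - 10 = 16 - 20 ≡ 7; y = λ·(10 - 7) - 4 ≡ 8. → (7, 8)
add P: (7, 8) + (10, 4). λ = (4 - 8)/(10 - 7) ≡ 7/3 mod 11. 3⁻¹ ≡ 4 (mod 11), so λ ≡ 6.
  x = λ² - 7 - 10 = 36 - 17 ≡ 8; y = λ·(7 - 8) - 8 ≡ 8. → (8, 8)
double: tangent at (8, 8): λ = (3·8² + 7)/(2·8) ≡ 1/5. 5⁻¹ ≡ 9 (mod 11), so λ ≡ 1·9 ≡ 9.
  x = λ² - 8 - 8 = 81 - 16 ≡ 10; y = λ·(8 - 10) - 8 ≡ 7. → (10, 7)
add P: (10, 7) + (10, 4): same x and y₁ ≡ -y₂, so the sum is ∞.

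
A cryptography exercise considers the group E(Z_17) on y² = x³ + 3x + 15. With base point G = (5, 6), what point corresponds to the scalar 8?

Double-and-add on 8 = (1000)₂. Start with G = (5, 6) for the leading 1-bit.
double: tangent at (5, 6): λ = (3·5² + 3)/(2·6) ≡ 10/12. 12⁻¹ ≡ 10 (mod 17) since 12·10 = 120 ≡ 1, so λ ≡ 10·10 ≡ 15.
  x = λ² - 5 - 5 = 225 - 10 ≡ 11; y = λ·(5 - 11) - 6 ≡ 6. → (11, 6)
double: tangent at (11, 6): λ = (3·11² + 3)/(2·6) ≡ 9/12. 12⁻¹ ≡ 10 (mod 17) since 12·10 = 120 ≡ 1, so λ ≡ 9·10 ≡ 5.
  x = λ² - 11 - 11 = 25 - 22 ≡ 3; y = λ·(11 - 3) - 6 ≡ 0. → (3, 0)
double: (3, 0) + (3, 0): same x and y₁ ≡ -y₂, so the sum is the point at infinity.

O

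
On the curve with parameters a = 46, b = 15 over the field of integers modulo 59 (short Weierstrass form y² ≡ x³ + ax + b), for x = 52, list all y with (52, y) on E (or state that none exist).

none

x³ + 46x + 15 = 143015 ≡ 58 (mod 59).
58 is a non-residue mod 59; no y exists.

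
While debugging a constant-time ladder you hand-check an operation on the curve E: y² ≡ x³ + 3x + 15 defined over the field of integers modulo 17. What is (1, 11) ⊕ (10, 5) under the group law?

(14, 9)

(1, 11) + (10, 5). λ = (5 - 11)/(10 - 1) ≡ 11/9 mod 17. 9⁻¹ ≡ 2 (mod 17), so λ ≡ 5.
  x = λ² - 1 - 10 = 25 - 11 ≡ 14; y = λ·(1 - 14) - 11 ≡ 9. → (14, 9)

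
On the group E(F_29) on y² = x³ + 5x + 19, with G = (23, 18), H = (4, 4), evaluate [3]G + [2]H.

(26, 8)

First 3G:
Repeated addition: build up to 3G.
2G: tangent at (23, 18): λ = (3·23² + 5)/(2·18) ≡ 26/7. 7⁻¹ ≡ 25 (mod 29) since 7·25 = 175 ≡ 1, so λ ≡ 26·25 ≡ 12.
  x = λ² - 23 - 23 = 144 - 46 ≡ 11; y = λ·(23 - 11) - 18 ≡ 10. → (11, 10)
3G: (11, 10) + (23, 18). λ = (18 - 10)/(23 - 11) ≡ 8/12 mod 29. 12⁻¹ ≡ 17 (mod 29) since 12·17 = 204 ≡ 1, so λ ≡ 20.
  x = λ² - 11 - 23 = 400 - 34 ≡ 18; y = λ·(11 - 18) - 10 ≡ 24. → (18, 24)
3G = (18, 24).
Next 2H:
Repeated addition: build up to 2H.
2H: tangent at (4, 4): λ = (3·4² + 5)/(2·4) ≡ 24/8. 8⁻¹ ≡ 11 (mod 29), so λ ≡ 24·11 ≡ 3.
  x = λ² - 4 - 4 = 9 - 8 ≡ 1; y = λ·(4 - 1) - 4 ≡ 5. → (1, 5)
2H = (1, 5).
Finally 3G + 2H:
(18, 24) + (1, 5). λ = (5 - 24)/(1 - 18) ≡ 10/12 mod 29. 12⁻¹ ≡ 17 (mod 29), so λ ≡ 25.
  x = λ² - 18 - 1 = 625 - 19 ≡ 26; y = λ·(18 - 26) - 24 ≡ 8. → (26, 8)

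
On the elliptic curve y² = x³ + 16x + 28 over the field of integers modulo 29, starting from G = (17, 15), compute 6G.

(5, 1)

Repeated addition: build up to 6G.
2G: tangent at (17, 15): λ = (3·17² + 16)/(2·15) ≡ 13/1. 1⁻¹ ≡ 1 (mod 29), so λ ≡ 13·1 ≡ 13.
  x = λ² - 17 - 17 = 169 - 34 ≡ 19; y = λ·(17 - 19) - 15 ≡ 17. → (19, 17)
3G: (19, 17) + (17, 15). λ = (15 - 17)/(17 - 19) ≡ 27/27 mod 29. 27⁻¹ ≡ 14 (mod 29) since 27·14 = 378 ≡ 1, so λ ≡ 1.
  x = λ² - 19 - 17 = 1 - 36 ≡ 23; y = λ·(19 - 23) - 17 ≡ 8. → (23, 8)
4G: (23, 8) + (17, 15). λ = (15 - 8)/(17 - 23) ≡ 7/23 mod 29. 23⁻¹ ≡ 24 (mod 29) since 23·24 = 552 ≡ 1, so λ ≡ 23.
  x = λ² - 23 - 17 = 529 - 40 ≡ 25; y = λ·(23 - 25) - 8 ≡ 4. → (25, 4)
5G: (25, 4) + (17, 15). λ = (15 - 4)/(17 - 25) ≡ 11/21 mod 29. 21⁻¹ ≡ 18 (mod 29), so λ ≡ 24.
  x = λ² - 25 - 17 = 576 - 42 ≡ 12; y = λ·(25 - 12) - 4 ≡ 18. → (12, 18)
6G: (12, 18) + (17, 15). λ = (15 - 18)/(17 - 12) ≡ 26/5 mod 29. 5⁻¹ ≡ 6 (mod 29) since 5·6 = 30 ≡ 1, so λ ≡ 11.
  x = λ² - 12 - 17 = 121 - 29 ≡ 5; y = λ·(12 - 5) - 18 ≡ 1. → (5, 1)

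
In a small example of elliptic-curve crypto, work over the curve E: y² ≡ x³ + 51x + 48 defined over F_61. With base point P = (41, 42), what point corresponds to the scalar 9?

(0, 32)

Double-and-add on 9 = (1001)₂. Start with P = (41, 42) for the leading 1-bit.
double: tangent at (41, 42): λ = (3·41² + 51)/(2·42) ≡ 31/23. 23⁻¹ ≡ 8 (mod 61) since 23·8 = 184 ≡ 1, so λ ≡ 31·8 ≡ 4.
  x = λ² - 41 - 41 = 16 - 82 ≡ 56; y = λ·(41 - 56) - 42 ≡ 20. → (56, 20)
double: tangent at (56, 20): λ = (3·56² + 51)/(2·20) ≡ 4/40. 40⁻¹ ≡ 29 (mod 61), so λ ≡ 4·29 ≡ 55.
  x = λ² - 56 - 56 = 3025 - 112 ≡ 46; y = λ·(56 - 46) - 20 ≡ 42. → (46, 42)
double: tangent at (46, 42): λ = (3·46² + 51)/(2·42) ≡ 55/23. 23⁻¹ ≡ 8 (mod 61) since 23·8 = 184 ≡ 1, so λ ≡ 55·8 ≡ 13.
  x = λ² - 46 - 46 = 169 - 92 ≡ 16; y = λ·(46 - 16) - 42 ≡ 43. → (16, 43)
add P: (16, 43) + (41, 42). λ = (42 - 43)/(41 - 16) ≡ 60/25 mod 61. 25⁻¹ ≡ 22 (mod 61), so λ ≡ 39.
  x = λ² - 16 - 41 = 1521 - 57 ≡ 0; y = λ·(16 - 0) - 43 ≡ 32. → (0, 32)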